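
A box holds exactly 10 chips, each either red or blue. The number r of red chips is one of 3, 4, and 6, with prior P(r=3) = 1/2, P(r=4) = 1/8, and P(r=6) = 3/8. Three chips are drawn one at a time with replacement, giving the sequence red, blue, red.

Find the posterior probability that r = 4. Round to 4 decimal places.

0.1231

Compute the likelihood of the observed sequence for each case: P(data | r = 3) = (3/10)(7/10)(3/10) = 0.063; P(data | r = 4) = (4/10)(6/10)(4/10) = 0.096; P(data | r = 6) = (6/10)(4/10)(6/10) = 0.144.
The prior-weighted likelihoods are 1/2 · 0.063 = 0.0315, 1/8 · 0.096 = 0.012, 3/8 · 0.144 = 0.054; with total 0.0975.
So P(r = 4 | data) = (0.012) / (0.0975) = 0.12308.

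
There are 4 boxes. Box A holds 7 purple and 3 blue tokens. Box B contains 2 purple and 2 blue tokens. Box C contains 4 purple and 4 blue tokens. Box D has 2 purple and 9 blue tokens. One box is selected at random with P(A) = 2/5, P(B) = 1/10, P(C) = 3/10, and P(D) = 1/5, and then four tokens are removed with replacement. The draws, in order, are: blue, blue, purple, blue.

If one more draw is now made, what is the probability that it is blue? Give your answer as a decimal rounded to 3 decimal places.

0.592

The likelihood of the observed sequence under each hypothesis: P(data | box A) = (3/10)(3/10)(7/10)(3/10) = 0.0189; P(data | box B) = (2/4)(2/4)(2/4)(2/4) = 0.0625; P(data | box C) = (4/8)(4/8)(4/8)(4/8) = 0.0625; P(data | box D) = (9/11)(9/11)(2/11)(9/11) = 0.099583.
Weighting by the prior gives 2/5 · 0.0189 = 0.00756, 1/10 · 0.0625 = 0.00625, 3/10 · 0.0625 = 0.01875, 1/5 · 0.099583 = 0.019917; with total 0.052477.
The posterior is then P(box A | data) = 0.14406, P(box B | data) = 0.1191, P(box C | data) = 0.3573, P(box D | data) = 0.37953.
The predictive probability is P(blue next | data) = (3/10)(0.14406) + (1/2)(0.1191) + (1/2)(0.3573) + (9/11)(0.37953) = 0.59195.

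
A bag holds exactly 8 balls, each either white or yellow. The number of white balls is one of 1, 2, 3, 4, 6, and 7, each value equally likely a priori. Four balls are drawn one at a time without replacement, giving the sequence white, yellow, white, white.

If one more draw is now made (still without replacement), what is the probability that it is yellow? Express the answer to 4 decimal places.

0.2813

Compute the likelihood of the observed sequence for each case: P(data | r = 1) = (1/8)(7/7)(0/6) = 0; P(data | r = 2) = (2/8)(6/7)(1/6)(0/5) = 0; P(data | r = 3) = (3/8)(5/7)(2/6)(1/5) = 1/56; P(data | r = 4) = (4/8)(4/7)(3/6)(2/5) = 2/35; P(data | r = 6) = (6/8)(2/7)(5/6)(4/5) = 1/7; P(data | r = 7) = (7/8)(1/7)(6/6)(5/5) = 1/8.
Multiplying each by its prior: 1/6 · 0 = 0, 1/6 · 0 = 0, 1/6 · 1/56 = 1/336, 1/6 · 2/35 = 1/105, 1/6 · 1/7 = 1/42, 1/6 · 1/8 = 1/48; summing to 2/35.
The posterior is then P(r = 1 | data) = 0, P(r = 2 | data) = 0, P(r = 3 | data) = 5/96, P(r = 4 | data) = 1/6, P(r = 6 | data) = 5/12, P(r = 7 | data) = 35/96.
The predictive probability is P(yellow next | data) = (1)(5/96) + (3/4)(1/6) + (1/4)(5/12) + (0)(35/96) = 9/32.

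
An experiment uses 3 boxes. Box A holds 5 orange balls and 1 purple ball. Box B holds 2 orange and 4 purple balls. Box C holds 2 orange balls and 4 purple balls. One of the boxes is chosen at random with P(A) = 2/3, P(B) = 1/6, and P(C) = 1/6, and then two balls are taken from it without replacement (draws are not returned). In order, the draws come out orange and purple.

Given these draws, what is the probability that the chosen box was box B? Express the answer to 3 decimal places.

For each hypothesis, P(data | H) works out to: P(data | box A) = (5/6)(1/5) = 1/6; P(data | box B) = (2/6)(4/5) = 4/15; P(data | box C) = (2/6)(4/5) = 4/15.
Weighting by the prior gives 2/3 · 1/6 = 1/9, 1/6 · 4/15 = 2/45, 1/6 · 4/15 = 2/45; with total 1/5.
By Bayes' rule, P(box B | data) = (2/45) / (1/5) = 2/9.

0.222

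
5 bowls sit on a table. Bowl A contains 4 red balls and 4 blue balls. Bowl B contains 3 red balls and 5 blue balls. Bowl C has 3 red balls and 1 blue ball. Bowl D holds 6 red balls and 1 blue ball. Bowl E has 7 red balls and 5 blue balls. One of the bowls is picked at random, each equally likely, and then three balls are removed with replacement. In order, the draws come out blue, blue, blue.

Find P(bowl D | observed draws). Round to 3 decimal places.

For each hypothesis, P(data | H) works out to: P(data | bowl A) = (4/8)(4/8)(4/8) = 0.125; P(data | bowl B) = (5/8)(5/8)(5/8) = 0.24414; P(data | bowl C) = (1/4)(1/4)(1/4) = 0.015625; P(data | bowl D) = (1/7)(1/7)(1/7) = 0.0029155; P(data | bowl E) = (5/12)(5/12)(5/12) = 0.072338.
Multiplying each by its prior: 1/5 · 0.125 = 0.025, 1/5 · 0.24414 = 0.048828, 1/5 · 0.015625 = 0.003125, 1/5 · 0.0029155 = 0.00058309, 1/5 · 0.072338 = 0.014468; these sum to 0.092004.
So P(bowl D | data) = (0.00058309) / (0.092004) = 0.0063377.

0.006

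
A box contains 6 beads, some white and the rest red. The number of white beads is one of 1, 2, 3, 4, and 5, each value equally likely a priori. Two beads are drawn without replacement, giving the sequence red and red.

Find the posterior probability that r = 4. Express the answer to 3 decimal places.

Compute the likelihood of the observed sequence for each case: P(data | r = 1) = (5/6)(4/5) = 2/3; P(data | r = 2) = (4/6)(3/5) = 2/5; P(data | r = 3) = (3/6)(2/5) = 1/5; P(data | r = 4) = (2/6)(1/5) = 1/15; P(data | r = 5) = (1/6)(0/5) = 0.
Weighting by the prior gives 1/5 · 2/3 = 2/15, 1/5 · 2/5 = 2/25, 1/5 · 1/5 = 1/25, 1/5 · 1/15 = 1/75, 1/5 · 0 = 0; summing to 4/15.
Therefore the posterior P(r = 4 | data) = (1/75) / (4/15) = 1/20.

0.050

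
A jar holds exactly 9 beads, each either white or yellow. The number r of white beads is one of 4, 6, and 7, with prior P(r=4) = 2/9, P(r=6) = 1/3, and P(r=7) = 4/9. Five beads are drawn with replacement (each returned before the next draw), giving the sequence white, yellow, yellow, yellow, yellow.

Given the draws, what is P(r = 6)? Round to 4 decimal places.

0.2111

The likelihood of the observed sequence under each hypothesis: P(data | r = 4) = (4/9)(5/9)(5/9)(5/9)(5/9) = 0.042338; P(data | r = 6) = (6/9)(3/9)(3/9)(3/9)(3/9) = 0.0082305; P(data | r = 7) = (7/9)(2/9)(2/9)(2/9)(2/9) = 0.0018967.
The prior-weighted likelihoods are 2/9 · 0.042338 = 0.0094084, 1/3 · 0.0082305 = 0.0027435, 4/9 · 0.0018967 = 0.00084299; with total 0.012995.
Hence P(r = 6 | data) = (0.0027435) / (0.012995) = 0.21112.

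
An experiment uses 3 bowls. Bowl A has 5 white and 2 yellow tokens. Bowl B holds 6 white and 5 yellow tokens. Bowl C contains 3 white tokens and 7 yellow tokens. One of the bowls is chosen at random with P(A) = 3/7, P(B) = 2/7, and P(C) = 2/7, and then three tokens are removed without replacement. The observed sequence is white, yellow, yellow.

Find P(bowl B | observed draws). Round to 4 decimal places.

Compute the likelihood of the observed sequence for each case: P(data | bowl A) = (5/7)(2/6)(1/5) = 0.047619; P(data | bowl B) = (6/11)(5/10)(4/9) = 0.12121; P(data | bowl C) = (3/10)(7/9)(6/8) = 0.175.
Multiplying each by its prior: 3/7 · 0.047619 = 0.020408, 2/7 · 0.12121 = 0.034632, 2/7 · 0.175 = 0.05; with total 0.10504.
By Bayes' rule, P(bowl B | data) = (0.034632) / (0.10504) = 0.3297.

0.3297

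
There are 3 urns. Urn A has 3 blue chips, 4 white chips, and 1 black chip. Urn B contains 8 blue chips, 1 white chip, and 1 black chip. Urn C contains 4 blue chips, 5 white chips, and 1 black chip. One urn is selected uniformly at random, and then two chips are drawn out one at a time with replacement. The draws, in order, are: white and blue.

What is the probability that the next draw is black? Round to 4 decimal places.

For each hypothesis, P(data | H) works out to: P(data | urn A) = (4/8)(3/8) = 0.1875; P(data | urn B) = (1/10)(8/10) = 0.08; P(data | urn C) = (5/10)(4/10) = 0.2.
Weighting by the prior gives 1/3 · 0.1875 = 0.0625, 1/3 · 0.08 = 0.026667, 1/3 · 0.2 = 0.066667; with total 0.15583.
Normalising, the posterior is P(urn A | data) = 0.40107, P(urn B | data) = 0.17112, P(urn C | data) = 0.42781.
The predictive probability is P(black next | data) = (1/8)(0.40107) + (1/10)(0.17112) + (1/10)(0.42781) = 0.11003.

0.1100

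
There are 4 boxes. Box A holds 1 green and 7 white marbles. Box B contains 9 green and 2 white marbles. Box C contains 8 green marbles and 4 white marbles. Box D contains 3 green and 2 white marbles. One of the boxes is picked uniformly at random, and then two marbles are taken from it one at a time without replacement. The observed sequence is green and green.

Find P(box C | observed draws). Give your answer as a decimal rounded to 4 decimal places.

The likelihood of the observed sequence under each hypothesis: P(data | box A) = (1/8)(0/7) = 0; P(data | box B) = (9/11)(8/10) = 36/55; P(data | box C) = (8/12)(7/11) = 14/33; P(data | box D) = (3/5)(2/4) = 3/10.
Multiplying each by its prior: 1/4 · 0 = 0, 1/4 · 36/55 = 9/55, 1/4 · 14/33 = 7/66, 1/4 · 3/10 = 3/40; with total 91/264.
So P(box C | data) = (7/66) / (91/264) = 4/13.

0.3077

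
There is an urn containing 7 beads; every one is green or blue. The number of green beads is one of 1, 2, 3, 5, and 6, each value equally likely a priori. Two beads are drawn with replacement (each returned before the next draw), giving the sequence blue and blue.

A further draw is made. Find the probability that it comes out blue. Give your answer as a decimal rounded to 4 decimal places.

0.7213

Under each hypothesis, the probability of the observed sequence is: P(data | r = 1) = (6/7)(6/7) = 36/49; P(data | r = 2) = (5/7)(5/7) = 25/49; P(data | r = 3) = (4/7)(4/7) = 16/49; P(data | r = 5) = (2/7)(2/7) = 4/49; P(data | r = 6) = (1/7)(1/7) = 1/49.
Multiplying each by its prior: 1/5 · 36/49 = 36/245, 1/5 · 25/49 = 5/49, 1/5 · 16/49 = 16/245, 1/5 · 4/49 = 4/245, 1/5 · 1/49 = 1/245; these sum to 82/245.
Normalising, the posterior is P(r = 1 | data) = 18/41, P(r = 2 | data) = 25/82, P(r = 3 | data) = 8/41, P(r = 5 | data) = 2/41, P(r = 6 | data) = 1/82.
The predictive probability is P(blue next | data) = (6/7)(18/41) + (5/7)(25/82) + (4/7)(8/41) + (2/7)(2/41) + (1/7)(1/82) = 207/287.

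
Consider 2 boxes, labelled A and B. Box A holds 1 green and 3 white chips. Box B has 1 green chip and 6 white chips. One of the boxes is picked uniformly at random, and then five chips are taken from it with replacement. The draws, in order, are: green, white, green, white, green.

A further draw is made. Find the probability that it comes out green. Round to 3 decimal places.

The likelihood of the observed sequence under each hypothesis: P(data | box A) = (1/4)(3/4)(1/4)(3/4)(1/4) = 0.0087891; P(data | box B) = (1/7)(6/7)(1/7)(6/7)(1/7) = 0.002142.
Weighting by the prior gives 1/2 · 0.0087891 = 0.0043945, 1/2 · 0.002142 = 0.001071; these sum to 0.0054655.
The posterior is then P(box A | data) = 0.80405, P(box B | data) = 0.19595.
So P(green next | data) = Σ P(green next | H) P(H | data) = (1/4)(0.80405) + (1/7)(0.19595) = 0.22901.

0.229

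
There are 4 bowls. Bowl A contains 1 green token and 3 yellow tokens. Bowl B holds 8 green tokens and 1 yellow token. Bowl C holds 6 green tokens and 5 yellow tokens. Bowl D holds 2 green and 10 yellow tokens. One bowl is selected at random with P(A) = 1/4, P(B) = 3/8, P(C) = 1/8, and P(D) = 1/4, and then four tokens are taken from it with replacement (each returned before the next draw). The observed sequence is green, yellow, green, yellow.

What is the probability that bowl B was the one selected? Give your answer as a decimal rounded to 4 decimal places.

0.1466

For each hypothesis, P(data | H) works out to: P(data | bowl A) = (1/4)(3/4)(1/4)(3/4) = 0.035156; P(data | bowl B) = (8/9)(1/9)(8/9)(1/9) = 0.0097546; P(data | bowl C) = (6/11)(5/11)(6/11)(5/11) = 0.061471; P(data | bowl D) = (2/12)(10/12)(2/12)(10/12) = 0.01929.
The prior-weighted likelihoods are 1/4 · 0.035156 = 0.0087891, 3/8 · 0.0097546 = 0.003658, 1/8 · 0.061471 = 0.0076839, 1/4 · 0.01929 = 0.0048225; summing to 0.024953.
Therefore the posterior P(bowl B | data) = (0.003658) / (0.024953) = 0.14659.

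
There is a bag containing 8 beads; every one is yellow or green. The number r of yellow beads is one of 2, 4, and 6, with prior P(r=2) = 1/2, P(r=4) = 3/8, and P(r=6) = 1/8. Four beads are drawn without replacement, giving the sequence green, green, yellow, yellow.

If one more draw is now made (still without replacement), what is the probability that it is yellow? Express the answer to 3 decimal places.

0.377

For each hypothesis, P(data | H) works out to: P(data | r = 2) = (6/8)(5/7)(2/6)(1/5) = 0.035714; P(data | r = 4) = (4/8)(3/7)(4/6)(3/5) = 0.085714; P(data | r = 6) = (2/8)(1/7)(6/6)(5/5) = 0.035714.
Weighting by the prior gives 1/2 · 0.035714 = 0.017857, 3/8 · 0.085714 = 0.032143, 1/8 · 0.035714 = 0.0044643; summing to 0.054464.
Dividing through by the total gives posterior P(r = 2 | data) = 0.32787, P(r = 4 | data) = 0.59016, P(r = 6 | data) = 0.081967.
The predictive probability is P(yellow next | data) = (0)(0.32787) + (1/2)(0.59016) + (1)(0.081967) = 0.37705.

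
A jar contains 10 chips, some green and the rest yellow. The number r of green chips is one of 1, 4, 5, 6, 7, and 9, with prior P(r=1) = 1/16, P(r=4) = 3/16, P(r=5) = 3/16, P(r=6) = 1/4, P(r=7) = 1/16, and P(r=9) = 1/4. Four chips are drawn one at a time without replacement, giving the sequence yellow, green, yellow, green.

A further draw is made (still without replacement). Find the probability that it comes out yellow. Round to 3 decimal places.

0.464

Compute the likelihood of the observed sequence for each case: P(data | r = 1) = (9/10)(1/9)(8/8)(0/7) = 0; P(data | r = 4) = (6/10)(4/9)(5/8)(3/7) = 0.071429; P(data | r = 5) = (5/10)(5/9)(4/8)(4/7) = 0.079365; P(data | r = 6) = (4/10)(6/9)(3/8)(5/7) = 0.071429; P(data | r = 7) = (3/10)(7/9)(2/8)(6/7) = 0.05; P(data | r = 9) = (1/10)(9/9)(0/8) = 0.
The prior-weighted likelihoods are 1/16 · 0 = 0, 3/16 · 0.071429 = 0.013393, 3/16 · 0.079365 = 0.014881, 1/4 · 0.071429 = 0.017857, 1/16 · 0.05 = 0.003125, 1/4 · 0 = 0; with total 0.049256.
The posterior is then P(r = 1 | data) = 0, P(r = 4 | data) = 0.2719, P(r = 5 | data) = 0.30211, P(r = 6 | data) = 0.36254, P(r = 7 | data) = 0.063444, P(r = 9 | data) = 0.
Averaging over the posterior, P(yellow next | data) = (2/3)(0.2719) + (1/2)(0.30211) + (1/3)(0.36254) + (1/6)(0.063444) = 0.46375.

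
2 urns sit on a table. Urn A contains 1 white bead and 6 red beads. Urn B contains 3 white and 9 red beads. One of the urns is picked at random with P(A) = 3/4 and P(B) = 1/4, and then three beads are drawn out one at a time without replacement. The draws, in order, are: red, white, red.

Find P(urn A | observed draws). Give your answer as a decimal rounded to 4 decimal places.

The likelihood of the observed sequence under each hypothesis: P(data | urn A) = (6/7)(1/6)(5/5) = 1/7; P(data | urn B) = (9/12)(3/11)(8/10) = 9/55.
The prior-weighted likelihoods are 3/4 · 1/7 = 3/28, 1/4 · 9/55 = 9/220; these sum to 57/385.
So P(urn A | data) = (3/28) / (57/385) = 55/76.

0.7237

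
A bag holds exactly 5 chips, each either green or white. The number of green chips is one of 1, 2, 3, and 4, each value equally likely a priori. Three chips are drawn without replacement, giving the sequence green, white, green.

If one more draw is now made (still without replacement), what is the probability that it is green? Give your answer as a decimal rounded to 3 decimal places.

0.600

Under each hypothesis, the probability of the observed sequence is: P(data | r = 1) = (1/5)(4/4)(0/3) = 0; P(data | r = 2) = (2/5)(3/4)(1/3) = 1/10; P(data | r = 3) = (3/5)(2/4)(2/3) = 1/5; P(data | r = 4) = (4/5)(1/4)(3/3) = 1/5.
Weighting by the prior gives 1/4 · 0 = 0, 1/4 · 1/10 = 1/40, 1/4 · 1/5 = 1/20, 1/4 · 1/5 = 1/20; with total 1/8.
Dividing through by the total gives posterior P(r = 1 | data) = 0, P(r = 2 | data) = 1/5, P(r = 3 | data) = 2/5, P(r = 4 | data) = 2/5.
Averaging over the posterior, P(green next | data) = (0)(1/5) + (1/2)(2/5) + (1)(2/5) = 3/5.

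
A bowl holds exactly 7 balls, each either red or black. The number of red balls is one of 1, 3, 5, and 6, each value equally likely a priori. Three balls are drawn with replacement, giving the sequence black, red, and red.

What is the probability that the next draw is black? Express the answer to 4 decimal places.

Under each hypothesis, the probability of the observed sequence is: P(data | r = 1) = (6/7)(1/7)(1/7) = 6/343; P(data | r = 3) = (4/7)(3/7)(3/7) = 36/343; P(data | r = 5) = (2/7)(5/7)(5/7) = 50/343; P(data | r = 6) = (1/7)(6/7)(6/7) = 36/343.
Weighting by the prior gives 1/4 · 6/343 = 3/686, 1/4 · 36/343 = 9/343, 1/4 · 50/343 = 25/686, 1/4 · 36/343 = 9/343; summing to 32/343.
Dividing through by the total gives posterior P(r = 1 | data) = 3/64, P(r = 3 | data) = 9/32, P(r = 5 | data) = 25/64, P(r = 6 | data) = 9/32.
The predictive probability is P(black next | data) = (6/7)(3/64) + (4/7)(9/32) + (2/7)(25/64) + (1/7)(9/32) = 79/224.

0.3527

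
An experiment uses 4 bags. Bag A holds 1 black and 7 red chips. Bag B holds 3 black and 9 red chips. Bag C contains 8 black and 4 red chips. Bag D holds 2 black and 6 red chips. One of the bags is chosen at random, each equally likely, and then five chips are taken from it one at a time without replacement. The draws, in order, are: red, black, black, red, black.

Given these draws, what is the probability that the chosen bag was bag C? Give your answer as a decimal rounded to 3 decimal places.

0.903

Under each hypothesis, the probability of the observed sequence is: P(data | bag A) = (7/8)(1/7)(0/6) = 0; P(data | bag B) = (9/12)(3/11)(2/10)(8/9)(1/8) = 0.0045455; P(data | bag C) = (4/12)(8/11)(7/10)(3/9)(6/8) = 0.042424; P(data | bag D) = (6/8)(2/7)(1/6)(5/5)(0/4) = 0.
The prior-weighted likelihoods are 1/4 · 0 = 0, 1/4 · 0.0045455 = 0.0011364, 1/4 · 0.042424 = 0.010606, 1/4 · 0 = 0; these sum to 0.011742.
By Bayes' rule, P(bag C | data) = (0.010606) / (0.011742) = 0.90323.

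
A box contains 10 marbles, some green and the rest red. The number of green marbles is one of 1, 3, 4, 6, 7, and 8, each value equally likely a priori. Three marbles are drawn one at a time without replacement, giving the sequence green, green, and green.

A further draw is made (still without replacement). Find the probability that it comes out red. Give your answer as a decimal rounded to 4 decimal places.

The likelihood of the observed sequence under each hypothesis: P(data | r = 1) = (1/10)(0/9) = 0; P(data | r = 3) = (3/10)(2/9)(1/8) = 1/120; P(data | r = 4) = (4/10)(3/9)(2/8) = 1/30; P(data | r = 6) = (6/10)(5/9)(4/8) = 1/6; P(data | r = 7) = (7/10)(6/9)(5/8) = 7/24; P(data | r = 8) = (8/10)(7/9)(6/8) = 7/15.
Multiplying each by its prior: 1/6 · 0 = 0, 1/6 · 1/120 = 1/720, 1/6 · 1/30 = 1/180, 1/6 · 1/6 = 1/36, 1/6 · 7/24 = 7/144, 1/6 · 7/15 = 7/90; summing to 29/180.
Dividing through by the total gives posterior P(r = 1 | data) = 0, P(r = 3 | data) = 1/116, P(r = 4 | data) = 1/29, P(r = 6 | data) = 5/29, P(r = 7 | data) = 35/116, P(r = 8 | data) = 14/29.
The predictive probability is P(red next | data) = (1)(1/116) + (6/7)(1/29) + (4/7)(5/29) + (3/7)(35/116) + (2/7)(14/29) = 82/203.

0.4039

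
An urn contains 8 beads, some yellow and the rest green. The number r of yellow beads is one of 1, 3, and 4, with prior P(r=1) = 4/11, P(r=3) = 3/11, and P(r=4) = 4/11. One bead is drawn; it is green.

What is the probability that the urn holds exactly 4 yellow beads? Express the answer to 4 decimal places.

0.2712

For each hypothesis, P(data | H) works out to: P(data | r = 1) = (7/8) = 7/8; P(data | r = 3) = (5/8) = 5/8; P(data | r = 4) = (4/8) = 1/2.
Multiplying each by its prior: 4/11 · 7/8 = 7/22, 3/11 · 5/8 = 15/88, 4/11 · 1/2 = 2/11; with total 59/88.
By Bayes' rule, P(r = 4 | data) = (2/11) / (59/88) = 16/59.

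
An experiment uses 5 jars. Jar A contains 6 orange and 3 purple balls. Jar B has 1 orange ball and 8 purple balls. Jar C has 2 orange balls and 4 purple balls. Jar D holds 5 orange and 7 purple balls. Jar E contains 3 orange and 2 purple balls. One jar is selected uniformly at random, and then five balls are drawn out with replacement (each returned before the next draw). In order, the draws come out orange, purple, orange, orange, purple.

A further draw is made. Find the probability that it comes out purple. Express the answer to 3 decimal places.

Under each hypothesis, the probability of the observed sequence is: P(data | jar A) = (6/9)(3/9)(6/9)(6/9)(3/9) = 0.032922; P(data | jar B) = (1/9)(8/9)(1/9)(1/9)(8/9) = 0.0010838; P(data | jar C) = (2/6)(4/6)(2/6)(2/6)(4/6) = 0.016461; P(data | jar D) = (5/12)(7/12)(5/12)(5/12)(7/12) = 0.024615; P(data | jar E) = (3/5)(2/5)(3/5)(3/5)(2/5) = 0.03456.
Multiplying each by its prior: 1/5 · 0.032922 = 0.0065844, 1/5 · 0.0010838 = 0.00021677, 1/5 · 0.016461 = 0.0032922, 1/5 · 0.024615 = 0.004923, 1/5 · 0.03456 = 0.006912; these sum to 0.021928.
Dividing through by the total gives posterior P(jar A | data) = 0.30027, P(jar B | data) = 0.0098854, P(jar C | data) = 0.15013, P(jar D | data) = 0.2245, P(jar E | data) = 0.31521.
So P(purple next | data) = Σ P(purple next | H) P(H | data) = (1/3)(0.30027) + (8/9)(0.0098854) + (2/3)(0.15013) + (7/12)(0.2245) + (2/5)(0.31521) = 0.46601.

0.466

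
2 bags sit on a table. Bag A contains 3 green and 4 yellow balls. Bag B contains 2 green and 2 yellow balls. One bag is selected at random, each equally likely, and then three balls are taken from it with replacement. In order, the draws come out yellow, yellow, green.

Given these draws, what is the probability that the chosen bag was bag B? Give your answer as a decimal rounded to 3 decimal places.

For each hypothesis, P(data | H) works out to: P(data | bag A) = (4/7)(4/7)(3/7) = 0.13994; P(data | bag B) = (2/4)(2/4)(2/4) = 0.125.
Weighting by the prior gives 1/2 · 0.13994 = 0.069971, 1/2 · 0.125 = 0.0625; these sum to 0.13247.
Hence P(bag B | data) = (0.0625) / (0.13247) = 0.4718.

0.472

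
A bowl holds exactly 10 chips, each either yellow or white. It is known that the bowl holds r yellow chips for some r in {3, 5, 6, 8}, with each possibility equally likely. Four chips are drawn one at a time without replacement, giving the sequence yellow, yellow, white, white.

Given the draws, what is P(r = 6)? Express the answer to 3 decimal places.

0.320

The likelihood of the observed sequence under each hypothesis: P(data | r = 3) = (3/10)(2/9)(7/8)(6/7) = 0.05; P(data | r = 5) = (5/10)(4/9)(5/8)(4/7) = 0.079365; P(data | r = 6) = (6/10)(5/9)(4/8)(3/7) = 0.071429; P(data | r = 8) = (8/10)(7/9)(2/8)(1/7) = 0.022222.
The prior-weighted likelihoods are 1/4 · 0.05 = 0.0125, 1/4 · 0.079365 = 0.019841, 1/4 · 0.071429 = 0.017857, 1/4 · 0.022222 = 0.0055556; summing to 0.055754.
Hence P(r = 6 | data) = (0.017857) / (0.055754) = 0.32028.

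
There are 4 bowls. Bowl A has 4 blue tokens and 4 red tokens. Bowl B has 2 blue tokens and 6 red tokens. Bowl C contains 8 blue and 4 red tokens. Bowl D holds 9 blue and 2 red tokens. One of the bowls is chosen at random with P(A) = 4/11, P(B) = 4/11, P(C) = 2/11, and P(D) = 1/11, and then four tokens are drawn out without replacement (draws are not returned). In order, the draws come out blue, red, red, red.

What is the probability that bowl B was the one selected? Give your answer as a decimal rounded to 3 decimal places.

Under each hypothesis, the probability of the observed sequence is: P(data | bowl A) = (4/8)(4/7)(3/6)(2/5) = 0.057143; P(data | bowl B) = (2/8)(6/7)(5/6)(4/5) = 0.14286; P(data | bowl C) = (8/12)(4/11)(3/10)(2/9) = 0.016162; P(data | bowl D) = (9/11)(2/10)(1/9)(0/8) = 0.
The prior-weighted likelihoods are 4/11 · 0.057143 = 0.020779, 4/11 · 0.14286 = 0.051948, 2/11 · 0.016162 = 0.0029385, 1/11 · 0 = 0; summing to 0.075666.
By Bayes' rule, P(bowl B | data) = (0.051948) / (0.075666) = 0.68655.

0.687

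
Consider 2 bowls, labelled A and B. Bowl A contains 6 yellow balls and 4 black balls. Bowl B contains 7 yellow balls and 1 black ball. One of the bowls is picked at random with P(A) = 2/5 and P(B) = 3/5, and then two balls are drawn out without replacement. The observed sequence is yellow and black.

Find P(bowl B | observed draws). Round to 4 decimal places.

The likelihood of the observed sequence under each hypothesis: P(data | bowl A) = (6/10)(4/9) = 4/15; P(data | bowl B) = (7/8)(1/7) = 1/8.
The prior-weighted likelihoods are 2/5 · 4/15 = 8/75, 3/5 · 1/8 = 3/40; with total 109/600.
Therefore the posterior P(bowl B | data) = (3/40) / (109/600) = 45/109.

0.4128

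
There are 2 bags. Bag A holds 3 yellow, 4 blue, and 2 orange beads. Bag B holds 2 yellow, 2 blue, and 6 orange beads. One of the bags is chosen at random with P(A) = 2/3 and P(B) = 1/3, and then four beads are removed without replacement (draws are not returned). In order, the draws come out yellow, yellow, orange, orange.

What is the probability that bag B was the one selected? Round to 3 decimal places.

The likelihood of the observed sequence under each hypothesis: P(data | bag A) = (3/9)(2/8)(2/7)(1/6) = 1/252; P(data | bag B) = (2/10)(1/9)(6/8)(5/7) = 1/84.
The prior-weighted likelihoods are 2/3 · 1/252 = 1/378, 1/3 · 1/84 = 1/252; with total 5/756.
By Bayes' rule, P(bag B | data) = (1/252) / (5/756) = 3/5.

0.600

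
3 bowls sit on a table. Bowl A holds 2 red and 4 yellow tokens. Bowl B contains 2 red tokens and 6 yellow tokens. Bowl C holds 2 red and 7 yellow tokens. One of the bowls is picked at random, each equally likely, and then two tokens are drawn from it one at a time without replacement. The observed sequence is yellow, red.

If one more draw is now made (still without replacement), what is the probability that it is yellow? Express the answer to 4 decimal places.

The likelihood of the observed sequence under each hypothesis: P(data | bowl A) = (4/6)(2/5) = 0.26667; P(data | bowl B) = (6/8)(2/7) = 0.21429; P(data | bowl C) = (7/9)(2/8) = 0.19444.
Multiplying each by its prior: 1/3 · 0.26667 = 0.088889, 1/3 · 0.21429 = 0.071429, 1/3 · 0.19444 = 0.064815; with total 0.22513.
Dividing through by the total gives posterior P(bowl A | data) = 0.39483, P(bowl B | data) = 0.31727, P(bowl C | data) = 0.2879.
So P(yellow next | data) = Σ P(yellow next | H) P(H | data) = (3/4)(0.39483) + (5/6)(0.31727) + (6/7)(0.2879) = 0.80729.

0.8073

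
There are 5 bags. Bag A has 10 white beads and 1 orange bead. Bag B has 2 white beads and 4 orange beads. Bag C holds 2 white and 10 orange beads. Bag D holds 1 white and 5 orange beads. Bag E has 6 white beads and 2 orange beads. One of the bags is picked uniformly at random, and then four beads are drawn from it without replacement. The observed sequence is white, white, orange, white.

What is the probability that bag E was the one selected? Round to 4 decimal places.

Under each hypothesis, the probability of the observed sequence is: P(data | bag A) = (10/11)(9/10)(1/9)(8/8) = 1/11; P(data | bag B) = (2/6)(1/5)(4/4)(0/3) = 0; P(data | bag C) = (2/12)(1/11)(10/10)(0/9) = 0; P(data | bag D) = (1/6)(0/5) = 0; P(data | bag E) = (6/8)(5/7)(2/6)(4/5) = 1/7.
Weighting by the prior gives 1/5 · 1/11 = 1/55, 1/5 · 0 = 0, 1/5 · 0 = 0, 1/5 · 0 = 0, 1/5 · 1/7 = 1/35; with total 18/385.
Hence P(bag E | data) = (1/35) / (18/385) = 11/18.

0.6111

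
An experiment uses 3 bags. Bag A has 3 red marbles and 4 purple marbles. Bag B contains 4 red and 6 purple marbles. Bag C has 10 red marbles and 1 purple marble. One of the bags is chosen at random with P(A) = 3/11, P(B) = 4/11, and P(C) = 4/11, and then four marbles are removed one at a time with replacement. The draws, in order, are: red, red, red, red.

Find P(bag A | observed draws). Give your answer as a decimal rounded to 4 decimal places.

For each hypothesis, P(data | H) works out to: P(data | bag A) = (3/7)(3/7)(3/7)(3/7) = 0.033736; P(data | bag B) = (4/10)(4/10)(4/10)(4/10) = 0.0256; P(data | bag C) = (10/11)(10/11)(10/11)(10/11) = 0.68301.
The prior-weighted likelihoods are 3/11 · 0.033736 = 0.0092007, 4/11 · 0.0256 = 0.0093091, 4/11 · 0.68301 = 0.24837; these sum to 0.26688.
By Bayes' rule, P(bag A | data) = (0.0092007) / (0.26688) = 0.034475.

0.0345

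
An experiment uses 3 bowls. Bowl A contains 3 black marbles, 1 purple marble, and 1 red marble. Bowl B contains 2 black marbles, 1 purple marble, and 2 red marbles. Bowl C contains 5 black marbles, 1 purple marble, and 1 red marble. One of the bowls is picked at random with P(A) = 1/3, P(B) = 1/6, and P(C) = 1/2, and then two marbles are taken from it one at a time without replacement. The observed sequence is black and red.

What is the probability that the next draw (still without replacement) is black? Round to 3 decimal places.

Compute the likelihood of the observed sequence for each case: P(data | bowl A) = (3/5)(1/4) = 3/20; P(data | bowl B) = (2/5)(2/4) = 1/5; P(data | bowl C) = (5/7)(1/6) = 5/42.
Weighting by the prior gives 1/3 · 3/20 = 1/20, 1/6 · 1/5 = 1/30, 1/2 · 5/42 = 5/84; summing to 1/7.
Dividing through by the total gives posterior P(bowl A | data) = 7/20, P(bowl B | data) = 7/30, P(bowl C | data) = 5/12.
The predictive probability is P(black next | data) = (2/3)(7/20) + (1/3)(7/30) + (4/5)(5/12) = 29/45.

0.644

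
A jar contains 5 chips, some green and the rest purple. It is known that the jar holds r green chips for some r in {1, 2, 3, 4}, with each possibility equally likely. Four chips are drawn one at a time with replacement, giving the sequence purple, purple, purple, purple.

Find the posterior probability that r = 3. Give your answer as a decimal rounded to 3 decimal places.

The likelihood of the observed sequence under each hypothesis: P(data | r = 1) = (4/5)(4/5)(4/5)(4/5) = 0.4096; P(data | r = 2) = (3/5)(3/5)(3/5)(3/5) = 0.1296; P(data | r = 3) = (2/5)(2/5)(2/5)(2/5) = 0.0256; P(data | r = 4) = (1/5)(1/5)(1/5)(1/5) = 0.0016.
Weighting by the prior gives 1/4 · 0.4096 = 0.1024, 1/4 · 0.1296 = 0.0324, 1/4 · 0.0256 = 0.0064, 1/4 · 0.0016 = 0.0004; with total 0.1416.
By Bayes' rule, P(r = 3 | data) = (0.0064) / (0.1416) = 0.045198.

0.045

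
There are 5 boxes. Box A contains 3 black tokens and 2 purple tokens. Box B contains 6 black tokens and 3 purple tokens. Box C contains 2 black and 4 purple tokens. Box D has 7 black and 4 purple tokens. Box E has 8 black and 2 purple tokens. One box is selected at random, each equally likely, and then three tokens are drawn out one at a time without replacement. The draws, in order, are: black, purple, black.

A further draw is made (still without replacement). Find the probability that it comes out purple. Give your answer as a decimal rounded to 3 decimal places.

0.405

Under each hypothesis, the probability of the observed sequence is: P(data | box A) = (3/5)(2/4)(2/3) = 0.2; P(data | box B) = (6/9)(3/8)(5/7) = 0.17857; P(data | box C) = (2/6)(4/5)(1/4) = 0.066667; P(data | box D) = (7/11)(4/10)(6/9) = 0.1697; P(data | box E) = (8/10)(2/9)(7/8) = 0.15556.
Weighting by the prior gives 1/5 · 0.2 = 0.04, 1/5 · 0.17857 = 0.035714, 1/5 · 0.066667 = 0.013333, 1/5 · 0.1697 = 0.033939, 1/5 · 0.15556 = 0.031111; these sum to 0.1541.
Normalising, the posterior is P(box A | data) = 0.25957, P(box B | data) = 0.23176, P(box C | data) = 0.086525, P(box D | data) = 0.22025, P(box E | data) = 0.20189.
Averaging over the posterior, P(purple next | data) = (1/2)(0.25957) + (1/3)(0.23176) + (1)(0.086525) + (3/8)(0.22025) + (1/7)(0.20189) = 0.405.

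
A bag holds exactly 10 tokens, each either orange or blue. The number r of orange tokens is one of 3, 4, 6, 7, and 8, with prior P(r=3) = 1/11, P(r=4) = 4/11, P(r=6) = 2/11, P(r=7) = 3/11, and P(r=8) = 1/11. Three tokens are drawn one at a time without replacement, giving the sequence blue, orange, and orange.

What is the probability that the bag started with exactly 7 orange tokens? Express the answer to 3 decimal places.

For each hypothesis, P(data | H) works out to: P(data | r = 3) = (7/10)(3/9)(2/8) = 0.058333; P(data | r = 4) = (6/10)(4/9)(3/8) = 0.1; P(data | r = 6) = (4/10)(6/9)(5/8) = 0.16667; P(data | r = 7) = (3/10)(7/9)(6/8) = 0.175; P(data | r = 8) = (2/10)(8/9)(7/8) = 0.15556.
Multiplying each by its prior: 1/11 · 0.058333 = 0.005303, 4/11 · 0.1 = 0.036364, 2/11 · 0.16667 = 0.030303, 3/11 · 0.175 = 0.047727, 1/11 · 0.15556 = 0.014141; with total 0.13384.
By Bayes' rule, P(r = 7 | data) = (0.047727) / (0.13384) = 0.3566.

0.357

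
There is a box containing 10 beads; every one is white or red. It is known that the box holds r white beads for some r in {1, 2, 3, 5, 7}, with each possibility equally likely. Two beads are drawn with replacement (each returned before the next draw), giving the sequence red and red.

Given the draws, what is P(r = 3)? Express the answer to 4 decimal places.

Compute the likelihood of the observed sequence for each case: P(data | r = 1) = (9/10)(9/10) = 81/100; P(data | r = 2) = (8/10)(8/10) = 16/25; P(data | r = 3) = (7/10)(7/10) = 49/100; P(data | r = 5) = (5/10)(5/10) = 1/4; P(data | r = 7) = (3/10)(3/10) = 9/100.
Multiplying each by its prior: 1/5 · 81/100 = 81/500, 1/5 · 16/25 = 16/125, 1/5 · 49/100 = 49/500, 1/5 · 1/4 = 1/20, 1/5 · 9/100 = 9/500; summing to 57/125.
Hence P(r = 3 | data) = (49/500) / (57/125) = 49/228.

0.2149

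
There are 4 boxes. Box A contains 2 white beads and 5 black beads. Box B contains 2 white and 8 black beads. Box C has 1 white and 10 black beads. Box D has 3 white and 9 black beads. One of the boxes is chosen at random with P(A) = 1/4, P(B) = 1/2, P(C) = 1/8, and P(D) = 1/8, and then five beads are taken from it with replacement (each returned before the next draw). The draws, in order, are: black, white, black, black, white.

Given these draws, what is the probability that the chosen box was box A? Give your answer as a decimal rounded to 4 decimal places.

0.3420

For each hypothesis, P(data | H) works out to: P(data | box A) = (5/7)(2/7)(5/7)(5/7)(2/7) = 0.02975; P(data | box B) = (8/10)(2/10)(8/10)(8/10)(2/10) = 0.02048; P(data | box C) = (10/11)(1/11)(10/11)(10/11)(1/11) = 0.0062092; P(data | box D) = (9/12)(3/12)(9/12)(9/12)(3/12) = 0.026367.
Weighting by the prior gives 1/4 · 0.02975 = 0.0074374, 1/2 · 0.02048 = 0.01024, 1/8 · 0.0062092 = 0.00077615, 1/8 · 0.026367 = 0.0032959; with total 0.021749.
So P(box A | data) = (0.0074374) / (0.021749) = 0.34196.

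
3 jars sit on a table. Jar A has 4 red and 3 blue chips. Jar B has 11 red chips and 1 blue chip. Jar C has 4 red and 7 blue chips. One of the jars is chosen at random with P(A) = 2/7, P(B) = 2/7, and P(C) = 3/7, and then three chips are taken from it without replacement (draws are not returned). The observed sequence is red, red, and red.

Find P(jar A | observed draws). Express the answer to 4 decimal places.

For each hypothesis, P(data | H) works out to: P(data | jar A) = (4/7)(3/6)(2/5) = 0.11429; P(data | jar B) = (11/12)(10/11)(9/10) = 0.75; P(data | jar C) = (4/11)(3/10)(2/9) = 0.024242.
Multiplying each by its prior: 2/7 · 0.11429 = 0.032653, 2/7 · 0.75 = 0.21429, 3/7 · 0.024242 = 0.01039; these sum to 0.25733.
Therefore the posterior P(jar A | data) = (0.032653) / (0.25733) = 0.12689.

0.1269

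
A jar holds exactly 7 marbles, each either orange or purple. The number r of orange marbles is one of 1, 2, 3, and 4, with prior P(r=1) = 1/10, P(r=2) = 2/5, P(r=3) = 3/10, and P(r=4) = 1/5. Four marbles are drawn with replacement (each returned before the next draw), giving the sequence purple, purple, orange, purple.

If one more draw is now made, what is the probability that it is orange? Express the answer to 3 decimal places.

0.342

The likelihood of the observed sequence under each hypothesis: P(data | r = 1) = (6/7)(6/7)(1/7)(6/7) = 0.089963; P(data | r = 2) = (5/7)(5/7)(2/7)(5/7) = 0.10412; P(data | r = 3) = (4/7)(4/7)(3/7)(4/7) = 0.079967; P(data | r = 4) = (3/7)(3/7)(4/7)(3/7) = 0.044981.
Multiplying each by its prior: 1/10 · 0.089963 = 0.0089963, 2/5 · 0.10412 = 0.041649, 3/10 · 0.079967 = 0.02399, 1/5 · 0.044981 = 0.0089963; these sum to 0.083632.
The posterior is then P(r = 1 | data) = 0.10757, P(r = 2 | data) = 0.49801, P(r = 3 | data) = 0.28685, P(r = 4 | data) = 0.10757.
Averaging over the posterior, P(orange next | data) = (1/7)(0.10757) + (2/7)(0.49801) + (3/7)(0.28685) + (4/7)(0.10757) = 0.34206.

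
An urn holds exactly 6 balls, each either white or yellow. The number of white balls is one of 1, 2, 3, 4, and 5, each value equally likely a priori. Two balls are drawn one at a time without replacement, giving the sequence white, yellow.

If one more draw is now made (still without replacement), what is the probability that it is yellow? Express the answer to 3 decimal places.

0.500

Under each hypothesis, the probability of the observed sequence is: P(data | r = 1) = (1/6)(5/5) = 1/6; P(data | r = 2) = (2/6)(4/5) = 4/15; P(data | r = 3) = (3/6)(3/5) = 3/10; P(data | r = 4) = (4/6)(2/5) = 4/15; P(data | r = 5) = (5/6)(1/5) = 1/6.
The prior-weighted likelihoods are 1/5 · 1/6 = 1/30, 1/5 · 4/15 = 4/75, 1/5 · 3/10 = 3/50, 1/5 · 4/15 = 4/75, 1/5 · 1/6 = 1/30; with total 7/30.
Normalising, the posterior is P(r = 1 | data) = 1/7, P(r = 2 | data) = 8/35, P(r = 3 | data) = 9/35, P(r = 4 | data) = 8/35, P(r = 5 | data) = 1/7.
Averaging over the posterior, P(yellow next | data) = (1)(1/7) + (3/4)(8/35) + (1/2)(9/35) + (1/4)(8/35) + (0)(1/7) = 1/2.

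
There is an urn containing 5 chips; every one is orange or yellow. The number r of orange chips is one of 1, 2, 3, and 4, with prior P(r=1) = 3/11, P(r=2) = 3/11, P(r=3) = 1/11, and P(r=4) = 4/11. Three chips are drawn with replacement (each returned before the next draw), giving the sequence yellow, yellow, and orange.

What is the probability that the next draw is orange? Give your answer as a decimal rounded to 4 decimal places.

0.3938

Compute the likelihood of the observed sequence for each case: P(data | r = 1) = (4/5)(4/5)(1/5) = 0.128; P(data | r = 2) = (3/5)(3/5)(2/5) = 0.144; P(data | r = 3) = (2/5)(2/5)(3/5) = 0.096; P(data | r = 4) = (1/5)(1/5)(4/5) = 0.032.
Weighting by the prior gives 3/11 · 0.128 = 0.034909, 3/11 · 0.144 = 0.039273, 1/11 · 0.096 = 0.0087273, 4/11 · 0.032 = 0.011636; summing to 0.094545.
The posterior is then P(r = 1 | data) = 0.36923, P(r = 2 | data) = 0.41538, P(r = 3 | data) = 0.092308, P(r = 4 | data) = 0.12308.
The predictive probability is P(orange next | data) = (1/5)(0.36923) + (2/5)(0.41538) + (3/5)(0.092308) + (4/5)(0.12308) = 0.39385.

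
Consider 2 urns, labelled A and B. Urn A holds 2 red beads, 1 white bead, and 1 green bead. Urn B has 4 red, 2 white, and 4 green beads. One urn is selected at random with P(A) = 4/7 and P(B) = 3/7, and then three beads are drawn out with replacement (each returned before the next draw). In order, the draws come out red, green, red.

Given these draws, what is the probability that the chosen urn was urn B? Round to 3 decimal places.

For each hypothesis, P(data | H) works out to: P(data | urn A) = (2/4)(1/4)(2/4) = 0.0625; P(data | urn B) = (4/10)(4/10)(4/10) = 0.064.
Weighting by the prior gives 4/7 · 0.0625 = 0.035714, 3/7 · 0.064 = 0.027429; with total 0.063143.
Therefore the posterior P(urn B | data) = (0.027429) / (0.063143) = 0.43439.

0.434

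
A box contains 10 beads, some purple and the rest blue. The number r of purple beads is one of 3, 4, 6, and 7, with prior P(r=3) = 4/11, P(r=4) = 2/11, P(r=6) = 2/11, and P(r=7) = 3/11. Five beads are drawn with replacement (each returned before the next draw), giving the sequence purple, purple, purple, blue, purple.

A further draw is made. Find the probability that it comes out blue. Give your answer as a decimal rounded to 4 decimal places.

0.3768

For each hypothesis, P(data | H) works out to: P(data | r = 3) = (3/10)(3/10)(3/10)(7/10)(3/10) = 0.00567; P(data | r = 4) = (4/10)(4/10)(4/10)(6/10)(4/10) = 0.01536; P(data | r = 6) = (6/10)(6/10)(6/10)(4/10)(6/10) = 0.05184; P(data | r = 7) = (7/10)(7/10)(7/10)(3/10)(7/10) = 0.07203.
Multiplying each by its prior: 4/11 · 0.00567 = 0.0020618, 2/11 · 0.01536 = 0.0027927, 2/11 · 0.05184 = 0.0094255, 3/11 · 0.07203 = 0.019645; these sum to 0.033925.
Dividing through by the total gives posterior P(r = 3 | data) = 0.060777, P(r = 4 | data) = 0.082322, P(r = 6 | data) = 0.27784, P(r = 7 | data) = 0.57907.
So P(blue next | data) = Σ P(blue next | H) P(H | data) = (7/10)(0.060777) + (3/5)(0.082322) + (2/5)(0.27784) + (3/10)(0.57907) = 0.37679.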